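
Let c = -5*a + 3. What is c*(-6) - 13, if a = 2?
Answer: 29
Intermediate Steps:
c = -7 (c = -5*2 + 3 = -10 + 3 = -7)
c*(-6) - 13 = -7*(-6) - 13 = 42 - 13 = 29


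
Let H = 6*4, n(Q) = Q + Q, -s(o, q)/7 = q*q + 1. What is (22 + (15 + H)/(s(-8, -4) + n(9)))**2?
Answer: 4765489/10201 ≈ 467.16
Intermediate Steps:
s(o, q) = -7 - 7*q**2 (s(o, q) = -7*(q*q + 1) = -7*(q**2 + 1) = -7*(1 + q**2) = -7 - 7*q**2)
n(Q) = 2*Q
H = 24
(22 + (15 + H)/(s(-8, -4) + n(9)))**2 = (22 + (15 + 24)/((-7 - 7*(-4)**2) + 2*9))**2 = (22 + 39/((-7 - 7*16) + 18))**2 = (22 + 39/((-7 - 112) + 18))**2 = (22 + 39/(-119 + 18))**2 = (22 + 39/(-101))**2 = (22 + 39*(-1/101))**2 = (22 - 39/101)**2 = (2183/101)**2 = 4765489/10201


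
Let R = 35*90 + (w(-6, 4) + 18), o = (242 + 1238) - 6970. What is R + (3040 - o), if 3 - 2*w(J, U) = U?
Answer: 23395/2 ≈ 11698.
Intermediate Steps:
o = -5490 (o = 1480 - 6970 = -5490)
w(J, U) = 3/2 - U/2
R = 6335/2 (R = 35*90 + ((3/2 - ½*4) + 18) = 3150 + ((3/2 - 2) + 18) = 3150 + (-½ + 18) = 3150 + 35/2 = 6335/2 ≈ 3167.5)
R + (3040 - o) = 6335/2 + (3040 - 1*(-5490)) = 6335/2 + (3040 + 5490) = 6335/2 + 8530 = 23395/2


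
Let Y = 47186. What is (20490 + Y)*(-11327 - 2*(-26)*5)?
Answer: -748970292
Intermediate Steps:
(20490 + Y)*(-11327 - 2*(-26)*5) = (20490 + 47186)*(-11327 - 2*(-26)*5) = 67676*(-11327 + 52*5) = 67676*(-11327 + 260) = 67676*(-11067) = -748970292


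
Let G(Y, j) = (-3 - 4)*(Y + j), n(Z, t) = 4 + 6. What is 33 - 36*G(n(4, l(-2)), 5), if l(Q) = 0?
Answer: 3813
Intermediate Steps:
n(Z, t) = 10
G(Y, j) = -7*Y - 7*j (G(Y, j) = -7*(Y + j) = -7*Y - 7*j)
33 - 36*G(n(4, l(-2)), 5) = 33 - 36*(-7*10 - 7*5) = 33 - 36*(-70 - 35) = 33 - 36*(-105) = 33 + 3780 = 3813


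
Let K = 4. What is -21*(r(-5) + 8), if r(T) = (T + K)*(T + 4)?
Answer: -189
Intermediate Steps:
r(T) = (4 + T)² (r(T) = (T + 4)*(T + 4) = (4 + T)*(4 + T) = (4 + T)²)
-21*(r(-5) + 8) = -21*((16 + (-5)² + 8*(-5)) + 8) = -21*((16 + 25 - 40) + 8) = -21*(1 + 8) = -21*9 = -189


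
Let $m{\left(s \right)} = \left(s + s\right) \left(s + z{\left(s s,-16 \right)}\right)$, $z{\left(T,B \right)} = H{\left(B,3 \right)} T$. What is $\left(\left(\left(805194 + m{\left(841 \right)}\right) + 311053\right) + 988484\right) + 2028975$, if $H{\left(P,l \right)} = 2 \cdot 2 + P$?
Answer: $-14270211436$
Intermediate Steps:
$H{\left(P,l \right)} = 4 + P$
$z{\left(T,B \right)} = T \left(4 + B\right)$ ($z{\left(T,B \right)} = \left(4 + B\right) T = T \left(4 + B\right)$)
$m{\left(s \right)} = 2 s \left(s - 12 s^{2}\right)$ ($m{\left(s \right)} = \left(s + s\right) \left(s + s s \left(4 - 16\right)\right) = 2 s \left(s + s^{2} \left(-12\right)\right) = 2 s \left(s - 12 s^{2}\right)$)
$\left(\left(\left(805194 + m{\left(841 \right)}\right) + 311053\right) + 988484\right) + 2028975 = \left(\left(\left(805194 + 841^{2} \left(2 - 20184\right)\right) + 311053\right) + 988484\right) + 2028975 = \left(\left(\left(805194 + 707281 \left(2 - 20184\right)\right) + 311053\right) + 988484\right) + 2028975 = \left(\left(\left(805194 + 707281 \left(-20182\right)\right) + 311053\right) + 988484\right) + 2028975 = \left(\left(\left(805194 - 14274345142\right) + 311053\right) + 988484\right) + 2028975 = \left(\left(-14273539948 + 311053\right) + 988484\right) + 2028975 = \left(-14273228895 + 988484\right) + 2028975 = -14272240411 + 2028975 = -14270211436$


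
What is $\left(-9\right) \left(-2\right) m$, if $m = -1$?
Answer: $-18$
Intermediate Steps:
$\left(-9\right) \left(-2\right) m = \left(-9\right) \left(-2\right) \left(-1\right) = 18 \left(-1\right) = -18$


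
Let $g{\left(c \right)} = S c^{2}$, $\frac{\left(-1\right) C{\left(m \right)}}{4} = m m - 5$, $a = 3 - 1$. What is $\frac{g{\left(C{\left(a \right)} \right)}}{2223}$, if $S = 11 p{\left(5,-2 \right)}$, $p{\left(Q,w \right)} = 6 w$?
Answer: $- \frac{704}{741} \approx -0.95007$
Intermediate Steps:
$a = 2$
$C{\left(m \right)} = 20 - 4 m^{2}$ ($C{\left(m \right)} = - 4 \left(m m - 5\right) = - 4 \left(m^{2} - 5\right) = - 4 \left(-5 + m^{2}\right) = 20 - 4 m^{2}$)
$S = -132$ ($S = 11 \cdot 6 \left(-2\right) = 11 \left(-12\right) = -132$)
$g{\left(c \right)} = - 132 c^{2}$
$\frac{g{\left(C{\left(a \right)} \right)}}{2223} = \frac{\left(-132\right) \left(20 - 4 \cdot 2^{2}\right)^{2}}{2223} = - 132 \left(20 - 16\right)^{2} \cdot \frac{1}{2223} = - 132 \cdot 4^{2} \cdot \frac{1}{2223} = \left(-132\right) 16 \cdot \frac{1}{2223} = \left(-2112\right) \frac{1}{2223} = - \frac{704}{741}$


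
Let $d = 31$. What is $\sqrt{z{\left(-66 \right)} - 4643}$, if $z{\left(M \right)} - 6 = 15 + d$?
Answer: $i \sqrt{4591} \approx 67.757 i$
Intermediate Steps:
$z{\left(M \right)} = 52$ ($z{\left(M \right)} = 6 + \left(15 + 31\right) = 6 + 46 = 52$)
$\sqrt{z{\left(-66 \right)} - 4643} = \sqrt{52 - 4643} = \sqrt{-4591} = i \sqrt{4591}$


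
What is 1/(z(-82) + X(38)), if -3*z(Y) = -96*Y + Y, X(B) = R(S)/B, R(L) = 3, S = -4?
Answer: -114/296011 ≈ -0.00038512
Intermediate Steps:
X(B) = 3/B
z(Y) = 95*Y/3 (z(Y) = -(-96*Y + Y)/3 = -(-95)*Y/3 = 95*Y/3)
1/(z(-82) + X(38)) = 1/((95/3)*(-82) + 3/38) = 1/(-7790/3 + 3*(1/38)) = 1/(-7790/3 + 3/38) = 1/(-296011/114) = -114/296011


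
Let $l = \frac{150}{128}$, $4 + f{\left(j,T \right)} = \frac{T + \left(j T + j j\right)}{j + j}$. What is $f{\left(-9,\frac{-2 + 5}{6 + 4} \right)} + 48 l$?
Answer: $\frac{2873}{60} \approx 47.883$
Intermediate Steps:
$f{\left(j,T \right)} = -4 + \frac{T + j^{2} + T j}{2 j}$ ($f{\left(j,T \right)} = -4 + \frac{T + \left(j T + j j\right)}{j + j} = -4 + \frac{T + \left(T j + j^{2}\right)}{2 j} = -4 + \left(T + \left(j^{2} + T j\right)\right) \frac{1}{2 j} = -4 + \left(T + j^{2} + T j\right) \frac{1}{2 j} = -4 + \frac{T + j^{2} + T j}{2 j}$)
$l = \frac{75}{64}$ ($l = 150 \cdot \frac{1}{128} = \frac{75}{64} \approx 1.1719$)
$f{\left(-9,\frac{-2 + 5}{6 + 4} \right)} + 48 l = \frac{\frac{-2 + 5}{6 + 4} - 9 \left(-8 + \frac{-2 + 5}{6 + 4} - 9\right)}{2 \left(-9\right)} + 48 \cdot \frac{75}{64} = \frac{1}{2} \left(- \frac{1}{9}\right) \left(\frac{3}{10} - 9 \left(-8 + \frac{3}{10} - 9\right)\right) + \frac{225}{4} = \frac{1}{2} \left(- \frac{1}{9}\right) \left(\frac{3}{10} - - \frac{1503}{10}\right) + \frac{225}{4} = \frac{1}{2} \left(- \frac{1}{9}\right) \left(\frac{3}{10} + \frac{1503}{10}\right) + \frac{225}{4} = \frac{1}{2} \left(- \frac{1}{9}\right) \frac{753}{5} + \frac{225}{4} = - \frac{251}{30} + \frac{225}{4} = \frac{2873}{60}$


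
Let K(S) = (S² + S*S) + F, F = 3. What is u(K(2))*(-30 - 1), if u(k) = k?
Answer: -341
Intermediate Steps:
K(S) = 3 + 2*S² (K(S) = (S² + S*S) + 3 = (S² + S²) + 3 = 2*S² + 3 = 3 + 2*S²)
u(K(2))*(-30 - 1) = (3 + 2*2²)*(-30 - 1) = (3 + 2*4)*(-31) = (3 + 8)*(-31) = 11*(-31) = -341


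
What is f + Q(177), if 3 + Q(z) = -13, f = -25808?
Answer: -25824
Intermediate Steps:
Q(z) = -16 (Q(z) = -3 - 13 = -16)
f + Q(177) = -25808 - 16 = -25824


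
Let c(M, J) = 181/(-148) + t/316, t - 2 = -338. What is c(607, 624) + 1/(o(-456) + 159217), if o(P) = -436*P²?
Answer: -2419179008241/1058136277268 ≈ -2.2863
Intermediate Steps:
t = -336 (t = 2 - 338 = -336)
c(M, J) = -26731/11692 (c(M, J) = 181/(-148) - 336/316 = 181*(-1/148) - 336*1/316 = -181/148 - 84/79 = -26731/11692)
c(607, 624) + 1/(o(-456) + 159217) = -26731/11692 + 1/(-436*(-456)² + 159217) = -26731/11692 + 1/(-436*207936 + 159217) = -26731/11692 + 1/(-90660096 + 159217) = -26731/11692 + 1/(-90500879) = -26731/11692 - 1/90500879 = -2419179008241/1058136277268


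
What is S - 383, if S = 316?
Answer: -67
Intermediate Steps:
S - 383 = 316 - 383 = -67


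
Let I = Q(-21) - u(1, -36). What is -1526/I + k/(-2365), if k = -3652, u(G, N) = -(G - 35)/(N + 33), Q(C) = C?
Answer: 993898/6235 ≈ 159.41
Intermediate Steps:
u(G, N) = -(-35 + G)/(33 + N)
I = -29/3 (I = -21 - (35 - 1*1)/(33 - 36) = -21 - (35 - 1)/(-3) = -21 - (-1)*34/3 = -21 - 1*(-34/3) = -21 + 34/3 = -29/3 ≈ -9.6667)
-1526/I + k/(-2365) = -1526/(-29/3) - 3652/(-2365) = -1526*(-3/29) - 3652*(-1/2365) = 4578/29 + 332/215 = 993898/6235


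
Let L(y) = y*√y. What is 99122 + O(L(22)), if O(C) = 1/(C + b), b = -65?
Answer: 636660671/6423 + 22*√22/6423 ≈ 99122.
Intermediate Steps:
L(y) = y^(3/2)
O(C) = 1/(-65 + C) (O(C) = 1/(C - 65) = 1/(-65 + C))
99122 + O(L(22)) = 99122 + 1/(-65 + 22^(3/2)) = 99122 + 1/(-65 + 22*√22)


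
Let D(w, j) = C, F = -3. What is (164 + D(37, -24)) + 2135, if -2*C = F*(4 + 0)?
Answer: 2305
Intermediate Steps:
C = 6 (C = -(-3)*(4 + 0)/2 = -(-3)*4/2 = -½*(-12) = 6)
D(w, j) = 6
(164 + D(37, -24)) + 2135 = (164 + 6) + 2135 = 170 + 2135 = 2305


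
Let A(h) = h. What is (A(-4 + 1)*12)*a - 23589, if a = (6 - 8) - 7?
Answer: -23265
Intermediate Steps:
a = -9 (a = -2 - 7 = -9)
(A(-4 + 1)*12)*a - 23589 = ((-4 + 1)*12)*(-9) - 23589 = -3*12*(-9) - 23589 = -36*(-9) - 23589 = 324 - 23589 = -23265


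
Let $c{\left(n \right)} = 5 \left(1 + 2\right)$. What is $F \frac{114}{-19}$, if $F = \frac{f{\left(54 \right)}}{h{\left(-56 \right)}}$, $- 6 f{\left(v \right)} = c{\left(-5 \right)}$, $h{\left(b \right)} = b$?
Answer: $- \frac{15}{56} \approx -0.26786$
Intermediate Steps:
$c{\left(n \right)} = 15$ ($c{\left(n \right)} = 5 \cdot 3 = 15$)
$f{\left(v \right)} = - \frac{5}{2}$ ($f{\left(v \right)} = \left(- \frac{1}{6}\right) 15 = - \frac{5}{2}$)
$F = \frac{5}{112}$ ($F = - \frac{5}{2 \left(-56\right)} = \left(- \frac{5}{2}\right) \left(- \frac{1}{56}\right) = \frac{5}{112} \approx 0.044643$)
$F \frac{114}{-19} = \frac{5 \frac{114}{-19}}{112} = \frac{5 \cdot 114 \left(- \frac{1}{19}\right)}{112} = \frac{5}{112} \left(-6\right) = - \frac{15}{56}$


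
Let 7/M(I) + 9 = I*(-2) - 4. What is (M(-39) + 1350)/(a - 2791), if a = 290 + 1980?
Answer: -87757/33865 ≈ -2.5914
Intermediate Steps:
a = 2270
M(I) = 7/(-13 - 2*I) (M(I) = 7/(-9 + (I*(-2) - 4)) = 7/(-9 + (-2*I - 4)) = 7/(-9 + (-4 - 2*I)) = 7/(-13 - 2*I))
(M(-39) + 1350)/(a - 2791) = (-7/(13 + 2*(-39)) + 1350)/(2270 - 2791) = (-7/(13 - 78) + 1350)/(-521) = (-7/(-65) + 1350)*(-1/521) = (-7*(-1/65) + 1350)*(-1/521) = (7/65 + 1350)*(-1/521) = (87757/65)*(-1/521) = -87757/33865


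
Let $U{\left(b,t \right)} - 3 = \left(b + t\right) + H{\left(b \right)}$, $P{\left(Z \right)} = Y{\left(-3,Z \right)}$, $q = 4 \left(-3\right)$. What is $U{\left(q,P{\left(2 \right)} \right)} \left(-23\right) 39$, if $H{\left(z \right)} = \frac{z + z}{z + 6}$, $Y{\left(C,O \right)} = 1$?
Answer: $3588$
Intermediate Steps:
$H{\left(z \right)} = \frac{2 z}{6 + z}$
$q = -12$
$P{\left(Z \right)} = 1$
$U{\left(b,t \right)} = 3 + b + t + \frac{2 b}{6 + b}$ ($U{\left(b,t \right)} = 3 + \left(\left(b + t\right) + \frac{2 b}{6 + b}\right) = 3 + \left(b + t + \frac{2 b}{6 + b}\right) = 3 + b + t + \frac{2 b}{6 + b}$)
$U{\left(q,P{\left(2 \right)} \right)} \left(-23\right) 39 = \frac{2 \left(-12\right) + \left(6 - 12\right) \left(3 - 12 + 1\right)}{6 - 12} \left(-23\right) 39 = \frac{-24 - -48}{-6} \left(-23\right) 39 = - \frac{-24 + 48}{6} \left(-23\right) 39 = \left(- \frac{1}{6}\right) 24 \left(-23\right) 39 = \left(-4\right) \left(-23\right) 39 = 92 \cdot 39 = 3588$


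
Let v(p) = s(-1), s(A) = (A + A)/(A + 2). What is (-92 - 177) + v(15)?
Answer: -271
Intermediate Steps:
s(A) = 2*A/(2 + A) (s(A) = (2*A)/(2 + A) = 2*A/(2 + A))
v(p) = -2 (v(p) = 2*(-1)/(2 - 1) = 2*(-1)/1 = 2*(-1)*1 = -2)
(-92 - 177) + v(15) = (-92 - 177) - 2 = -269 - 2 = -271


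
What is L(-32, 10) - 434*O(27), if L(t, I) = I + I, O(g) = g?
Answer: -11698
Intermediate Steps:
L(t, I) = 2*I
L(-32, 10) - 434*O(27) = 2*10 - 434*27 = 20 - 11718 = -11698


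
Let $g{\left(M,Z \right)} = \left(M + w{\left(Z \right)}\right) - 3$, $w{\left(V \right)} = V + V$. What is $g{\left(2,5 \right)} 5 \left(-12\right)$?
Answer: $-540$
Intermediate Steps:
$w{\left(V \right)} = 2 V$
$g{\left(M,Z \right)} = -3 + M + 2 Z$ ($g{\left(M,Z \right)} = \left(M + 2 Z\right) - 3 = -3 + M + 2 Z$)
$g{\left(2,5 \right)} 5 \left(-12\right) = \left(-3 + 2 + 2 \cdot 5\right) 5 \left(-12\right) = \left(-3 + 2 + 10\right) 5 \left(-12\right) = 9 \cdot 5 \left(-12\right) = 45 \left(-12\right) = -540$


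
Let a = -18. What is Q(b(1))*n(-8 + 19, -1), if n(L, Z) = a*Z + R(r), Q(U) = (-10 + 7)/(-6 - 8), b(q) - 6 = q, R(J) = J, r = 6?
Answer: 36/7 ≈ 5.1429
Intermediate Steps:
b(q) = 6 + q
Q(U) = 3/14 (Q(U) = -3/(-14) = -3*(-1/14) = 3/14)
n(L, Z) = 6 - 18*Z (n(L, Z) = -18*Z + 6 = 6 - 18*Z)
Q(b(1))*n(-8 + 19, -1) = 3*(6 - 18*(-1))/14 = 3*(6 + 18)/14 = (3/14)*24 = 36/7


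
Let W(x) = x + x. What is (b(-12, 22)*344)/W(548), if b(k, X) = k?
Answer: -516/137 ≈ -3.7664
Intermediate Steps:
W(x) = 2*x
(b(-12, 22)*344)/W(548) = (-12*344)/((2*548)) = -4128/1096 = -4128*1/1096 = -516/137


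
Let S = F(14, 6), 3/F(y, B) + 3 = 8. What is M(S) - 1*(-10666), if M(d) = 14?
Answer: 10680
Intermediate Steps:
F(y, B) = 3/5 (F(y, B) = 3/(-3 + 8) = 3/5)
S = 3/5 ≈ 0.60000
M(S) - 1*(-10666) = 14 - 1*(-10666) = 14 + 10666 = 10680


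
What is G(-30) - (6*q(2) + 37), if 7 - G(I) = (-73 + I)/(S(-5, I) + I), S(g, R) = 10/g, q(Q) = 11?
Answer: -3175/32 ≈ -99.219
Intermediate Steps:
G(I) = 7 - (-73 + I)/(-2 + I) (G(I) = 7 - (-73 + I)/(10/(-5) + I) = 7 - (-73 + I)/(10*(-⅕) + I) = 7 - (-73 + I)/(-2 + I))
G(-30) - (6*q(2) + 37) = (59 + 6*(-30))/(-2 - 30) - (6*11 + 37) = (59 - 180)/(-32) - (66 + 37) = -1/32*(-121) - 1*103 = 121/32 - 103 = -3175/32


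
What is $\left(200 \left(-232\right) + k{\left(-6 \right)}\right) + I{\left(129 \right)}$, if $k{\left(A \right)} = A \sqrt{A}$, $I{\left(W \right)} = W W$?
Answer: $-29759 - 6 i \sqrt{6} \approx -29759.0 - 14.697 i$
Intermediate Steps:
$I{\left(W \right)} = W^{2}$
$k{\left(A \right)} = A^{\frac{3}{2}}$
$\left(200 \left(-232\right) + k{\left(-6 \right)}\right) + I{\left(129 \right)} = \left(200 \left(-232\right) + \left(-6\right)^{\frac{3}{2}}\right) + 129^{2} = \left(-46400 - 6 i \sqrt{6}\right) + 16641 = -29759 - 6 i \sqrt{6}$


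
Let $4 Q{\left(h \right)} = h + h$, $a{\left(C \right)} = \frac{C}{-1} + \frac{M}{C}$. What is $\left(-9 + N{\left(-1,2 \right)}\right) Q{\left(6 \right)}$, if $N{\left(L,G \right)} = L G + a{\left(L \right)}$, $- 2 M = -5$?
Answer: $- \frac{75}{2} \approx -37.5$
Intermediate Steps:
$M = \frac{5}{2}$ ($M = \left(- \frac{1}{2}\right) \left(-5\right) = \frac{5}{2} \approx 2.5$)
$a{\left(C \right)} = - C + \frac{5}{2 C}$ ($a{\left(C \right)} = \frac{C}{-1} + \frac{5}{2 C} = C \left(-1\right) + \frac{5}{2 C} = - C + \frac{5}{2 C}$)
$N{\left(L,G \right)} = - L + \frac{5}{2 L} + G L$ ($N{\left(L,G \right)} = L G - \left(L - \frac{5}{2 L}\right) = G L - \left(L - \frac{5}{2 L}\right) = - L + \frac{5}{2 L} + G L$)
$Q{\left(h \right)} = \frac{h}{2}$ ($Q{\left(h \right)} = \frac{h + h}{4} = \frac{2 h}{4} = \frac{h}{2}$)
$\left(-9 + N{\left(-1,2 \right)}\right) Q{\left(6 \right)} = \left(-9 + \left(\left(-1\right) \left(-1\right) + \frac{5}{2 \left(-1\right)} + 2 \left(-1\right)\right)\right) \frac{1}{2} \cdot 6 = \left(-9 + \left(1 + \frac{5}{2} \left(-1\right) - 2\right)\right) 3 = \left(-9 - \frac{7}{2}\right) 3 = \left(- \frac{25}{2}\right) 3 = - \frac{75}{2}$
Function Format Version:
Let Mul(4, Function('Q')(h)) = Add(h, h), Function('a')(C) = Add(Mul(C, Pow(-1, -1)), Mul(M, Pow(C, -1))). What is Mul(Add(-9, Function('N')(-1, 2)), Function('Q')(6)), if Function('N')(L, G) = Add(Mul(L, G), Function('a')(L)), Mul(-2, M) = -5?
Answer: Rational(-75, 2) ≈ -37.500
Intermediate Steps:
M = Rational(5, 2) (M = Mul(Rational(-1, 2), -5) = Rational(5, 2) ≈ 2.5000)
Function('a')(C) = Add(Mul(-1, C), Mul(Rational(5, 2), Pow(C, -1))) (Function('a')(C) = Add(Mul(C, Pow(-1, -1)), Mul(Rational(5, 2), Pow(C, -1))) = Add(Mul(C, -1), Mul(Rational(5, 2), Pow(C, -1))) = Add(Mul(-1, C), Mul(Rational(5, 2), Pow(C, -1))))
Function('N')(L, G) = Add(Mul(-1, L), Mul(Rational(5, 2), Pow(L, -1)), Mul(G, L)) (Function('N')(L, G) = Add(Mul(L, G), Add(Mul(-1, L), Mul(Rational(5, 2), Pow(L, -1)))) = Add(Mul(G, L), Add(Mul(-1, L), Mul(Rational(5, 2), Pow(L, -1)))) = Add(Mul(-1, L), Mul(Rational(5, 2), Pow(L, -1)), Mul(G, L)))
Function('Q')(h) = Mul(Rational(1, 2), h) (Function('Q')(h) = Mul(Rational(1, 4), Add(h, h)) = Mul(Rational(1, 4), Mul(2, h)) = Mul(Rational(1, 2), h))
Mul(Add(-9, Function('N')(-1, 2)), Function('Q')(6)) = Mul(Add(-9, Add(Mul(-1, -1), Mul(Rational(5, 2), Pow(-1, -1)), Mul(2, -1))), Mul(Rational(1, 2), 6)) = Mul(Add(-9, Add(1, Mul(Rational(5, 2), -1), -2)), 3) = Mul(Add(-9, Add(1, Rational(-5, 2), -2)), 3) = Mul(Add(-9, Rational(-7, 2)), 3) = Mul(Rational(-25, 2), 3) = Rational(-75, 2)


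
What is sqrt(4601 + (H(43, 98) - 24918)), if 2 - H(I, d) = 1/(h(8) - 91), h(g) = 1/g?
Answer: I*sqrt(10737060819)/727 ≈ 142.53*I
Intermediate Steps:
H(I, d) = 1462/727 (H(I, d) = 2 - 1/(1/8 - 91) = 2 - 1/(-727/8) = 2 - 1*(-8/727) = 2 + 8/727 = 1462/727)
sqrt(4601 + (H(43, 98) - 24918)) = sqrt(4601 + (1462/727 - 24918)) = sqrt(4601 - 18113924/727) = sqrt(-14768997/727) = I*sqrt(10737060819)/727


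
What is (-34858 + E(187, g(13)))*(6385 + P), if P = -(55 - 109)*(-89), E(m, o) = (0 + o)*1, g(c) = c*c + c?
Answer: -54753404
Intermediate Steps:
g(c) = c + c**2 (g(c) = c**2 + c = c + c**2)
E(m, o) = o (E(m, o) = o*1 = o)
P = -4806 (P = -(-54)*(-89) = -1*4806 = -4806)
(-34858 + E(187, g(13)))*(6385 + P) = (-34858 + 13*(1 + 13))*(6385 - 4806) = (-34858 + 13*14)*1579 = (-34858 + 182)*1579 = -34676*1579 = -54753404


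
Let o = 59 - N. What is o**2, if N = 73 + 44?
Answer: 3364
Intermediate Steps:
N = 117
o = -58 (o = 59 - 1*117 = 59 - 117 = -58)
o**2 = (-58)**2 = 3364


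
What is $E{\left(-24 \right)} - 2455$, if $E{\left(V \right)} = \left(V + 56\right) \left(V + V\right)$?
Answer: $-3991$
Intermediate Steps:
$E{\left(V \right)} = 2 V \left(56 + V\right)$ ($E{\left(V \right)} = \left(56 + V\right) 2 V = 2 V \left(56 + V\right)$)
$E{\left(-24 \right)} - 2455 = 2 \left(-24\right) \left(56 - 24\right) - 2455 = 2 \left(-24\right) 32 - 2455 = -1536 - 2455 = -3991$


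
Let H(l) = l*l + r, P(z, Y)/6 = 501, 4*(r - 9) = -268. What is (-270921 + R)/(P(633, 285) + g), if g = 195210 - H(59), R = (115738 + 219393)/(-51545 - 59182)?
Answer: -29998604698/21568844511 ≈ -1.3908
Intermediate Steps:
r = -58 (r = 9 + (¼)*(-268) = 9 - 67 = -58)
P(z, Y) = 3006 (P(z, Y) = 6*501 = 3006)
H(l) = -58 + l² (H(l) = l*l - 58 = l² - 58 = -58 + l²)
R = -335131/110727 (R = 335131/(-110727) = 335131*(-1/110727) = -335131/110727 ≈ -3.0266)
g = 191787 (g = 195210 - (-58 + 59²) = 195210 - (-58 + 3481) = 195210 - 1*3423 = 195210 - 3423 = 191787)
(-270921 + R)/(P(633, 285) + g) = (-270921 - 335131/110727)/(3006 + 191787) = -29998604698/110727/194793 = -29998604698/110727*1/194793 = -29998604698/21568844511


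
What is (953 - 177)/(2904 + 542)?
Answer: 388/1723 ≈ 0.22519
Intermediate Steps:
(953 - 177)/(2904 + 542) = 776/3446 = 776*(1/3446) = 388/1723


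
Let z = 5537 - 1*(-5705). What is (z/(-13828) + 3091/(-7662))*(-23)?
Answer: 370525837/13243767 ≈ 27.977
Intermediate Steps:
z = 11242 (z = 5537 + 5705 = 11242)
(z/(-13828) + 3091/(-7662))*(-23) = (11242/(-13828) + 3091/(-7662))*(-23) = (11242*(-1/13828) + 3091*(-1/7662))*(-23) = (-5621/6914 - 3091/7662)*(-23) = -16109819/13243767*(-23) = 370525837/13243767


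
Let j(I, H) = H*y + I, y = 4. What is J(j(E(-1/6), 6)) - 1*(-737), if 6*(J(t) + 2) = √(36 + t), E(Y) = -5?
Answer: 735 + √55/6 ≈ 736.24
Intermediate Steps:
j(I, H) = I + 4*H (j(I, H) = H*4 + I = 4*H + I = I + 4*H)
J(t) = -2 + √(36 + t)/6
J(j(E(-1/6), 6)) - 1*(-737) = (-2 + √(36 + (-5 + 4*6))/6) - 1*(-737) = (-2 + √(36 + (-5 + 24))/6) + 737 = (-2 + √(36 + 19)/6) + 737 = (-2 + √55/6) + 737 = 735 + √55/6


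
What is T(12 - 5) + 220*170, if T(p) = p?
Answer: 37407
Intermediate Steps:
T(12 - 5) + 220*170 = (12 - 5) + 220*170 = 7 + 37400 = 37407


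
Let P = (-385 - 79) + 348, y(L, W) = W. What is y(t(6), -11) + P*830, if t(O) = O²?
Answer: -96291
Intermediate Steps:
P = -116 (P = -464 + 348 = -116)
y(t(6), -11) + P*830 = -11 - 116*830 = -11 - 96280 = -96291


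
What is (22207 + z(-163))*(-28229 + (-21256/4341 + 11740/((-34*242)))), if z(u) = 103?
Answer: -5624920830865000/8929437 ≈ -6.2993e+8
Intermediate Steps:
(22207 + z(-163))*(-28229 + (-21256/4341 + 11740/((-34*242)))) = (22207 + 103)*(-28229 + (-21256/4341 + 11740/((-34*242)))) = 22310*(-28229 + (-21256*1/4341 + 11740/(-8228))) = 22310*(-28229 + (-21256/4341 + 11740*(-1/8228))) = 22310*(-28229 + (-21256/4341 - 2935/2057)) = 22310*(-28229 - 56464427/8929437) = 22310*(-252125541500/8929437) = -5624920830865000/8929437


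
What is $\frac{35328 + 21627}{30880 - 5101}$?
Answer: $\frac{18985}{8593} \approx 2.2094$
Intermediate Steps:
$\frac{35328 + 21627}{30880 - 5101} = \frac{56955}{25779} = 56955 \cdot \frac{1}{25779} = \frac{18985}{8593}$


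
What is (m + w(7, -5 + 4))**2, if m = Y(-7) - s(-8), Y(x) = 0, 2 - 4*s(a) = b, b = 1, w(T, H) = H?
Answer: 25/16 ≈ 1.5625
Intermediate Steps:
s(a) = 1/4 (s(a) = 1/2 - 1/4*1 = 1/2 - 1/4 = 1/4)
m = -1/4 (m = 0 - 1*1/4 = 0 - 1/4 = -1/4 ≈ -0.25000)
(m + w(7, -5 + 4))**2 = (-1/4 + (-5 + 4))**2 = (-1/4 - 1)**2 = (-5/4)**2 = 25/16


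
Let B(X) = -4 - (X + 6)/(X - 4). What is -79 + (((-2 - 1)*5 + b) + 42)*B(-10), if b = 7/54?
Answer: -12302/63 ≈ -195.27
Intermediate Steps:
b = 7/54 (b = 7*(1/54) = 7/54 ≈ 0.12963)
B(X) = -4 - (6 + X)/(-4 + X)
-79 + (((-2 - 1)*5 + b) + 42)*B(-10) = -79 + (((-2 - 1)*5 + 7/54) + 42)*(5*(2 - 1*(-10))/(-4 - 10)) = -79 + ((-3*5 + 7/54) + 42)*(5*(2 + 10)/(-14)) = -79 + ((-15 + 7/54) + 42)*(5*(-1/14)*12) = -79 + (-803/54 + 42)*(-30/7) = -79 + (1465/54)*(-30/7) = -79 - 7325/63 = -12302/63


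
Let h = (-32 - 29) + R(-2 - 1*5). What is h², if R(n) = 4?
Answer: 3249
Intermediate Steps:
h = -57 (h = (-32 - 29) + 4 = -61 + 4 = -57)
h² = (-57)² = 3249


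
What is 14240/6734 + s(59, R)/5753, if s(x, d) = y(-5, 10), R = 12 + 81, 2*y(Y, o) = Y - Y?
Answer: 7120/3367 ≈ 2.1146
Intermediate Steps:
y(Y, o) = 0 (y(Y, o) = (Y - Y)/2 = (½)*0 = 0)
R = 93
s(x, d) = 0
14240/6734 + s(59, R)/5753 = 14240/6734 + 0/5753 = 14240*(1/6734) + 0*(1/5753) = 7120/3367 + 0 = 7120/3367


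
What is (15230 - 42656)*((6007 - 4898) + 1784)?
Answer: -79343418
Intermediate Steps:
(15230 - 42656)*((6007 - 4898) + 1784) = -27426*(1109 + 1784) = -27426*2893 = -79343418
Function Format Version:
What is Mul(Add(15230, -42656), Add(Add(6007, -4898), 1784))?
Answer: -79343418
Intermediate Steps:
Mul(Add(15230, -42656), Add(Add(6007, -4898), 1784)) = Mul(-27426, Add(1109, 1784)) = Mul(-27426, 2893) = -79343418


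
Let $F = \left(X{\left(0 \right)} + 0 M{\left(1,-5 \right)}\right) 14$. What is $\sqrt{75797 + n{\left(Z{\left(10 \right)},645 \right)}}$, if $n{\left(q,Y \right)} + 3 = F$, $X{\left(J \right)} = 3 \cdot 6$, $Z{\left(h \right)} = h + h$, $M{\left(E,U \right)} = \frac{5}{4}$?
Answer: $\sqrt{76046} \approx 275.76$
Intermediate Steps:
$M{\left(E,U \right)} = \frac{5}{4}$ ($M{\left(E,U \right)} = 5 \cdot \frac{1}{4} = \frac{5}{4}$)
$Z{\left(h \right)} = 2 h$
$X{\left(J \right)} = 18$
$F = 252$ ($F = \left(18 + 0 \cdot \frac{5}{4}\right) 14 = \left(18 + 0\right) 14 = 18 \cdot 14 = 252$)
$n{\left(q,Y \right)} = 249$ ($n{\left(q,Y \right)} = -3 + 252 = 249$)
$\sqrt{75797 + n{\left(Z{\left(10 \right)},645 \right)}} = \sqrt{75797 + 249} = \sqrt{76046}$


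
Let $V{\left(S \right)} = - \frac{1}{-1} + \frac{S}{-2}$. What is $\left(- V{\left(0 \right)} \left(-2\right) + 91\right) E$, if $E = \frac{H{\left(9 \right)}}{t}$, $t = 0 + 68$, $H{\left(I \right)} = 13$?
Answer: $\frac{1209}{68} \approx 17.779$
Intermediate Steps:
$t = 68$
$E = \frac{13}{68} \approx 0.19118$
$V{\left(S \right)} = 1 - \frac{S}{2}$ ($V{\left(S \right)} = \left(-1\right) \left(-1\right) + S \left(- \frac{1}{2}\right) = 1 - \frac{S}{2}$)
$\left(- V{\left(0 \right)} \left(-2\right) + 91\right) E = \left(- (1 - 0) \left(-2\right) + 91\right) \frac{13}{68} = \left(- (1 + 0) \left(-2\right) + 91\right) \frac{13}{68} = \left(\left(-1\right) 1 \left(-2\right) + 91\right) \frac{13}{68} = \left(\left(-1\right) \left(-2\right) + 91\right) \frac{13}{68} = \left(2 + 91\right) \frac{13}{68} = 93 \cdot \frac{13}{68} = \frac{1209}{68}$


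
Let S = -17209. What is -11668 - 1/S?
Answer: -200794611/17209 ≈ -11668.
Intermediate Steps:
-11668 - 1/S = -11668 - 1/(-17209) = -11668 - 1*(-1/17209) = -11668 + 1/17209 = -200794611/17209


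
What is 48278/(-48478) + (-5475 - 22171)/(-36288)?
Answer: -102922319/439792416 ≈ -0.23402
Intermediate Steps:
48278/(-48478) + (-5475 - 22171)/(-36288) = 48278*(-1/48478) - 27646*(-1/36288) = -24139/24239 + 13823/18144 = -102922319/439792416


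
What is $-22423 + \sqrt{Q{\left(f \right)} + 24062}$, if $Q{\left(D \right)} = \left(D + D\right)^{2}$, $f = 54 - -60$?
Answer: $-22423 + \sqrt{76046} \approx -22147.0$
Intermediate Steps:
$f = 114$ ($f = 54 + 60 = 114$)
$Q{\left(D \right)} = 4 D^{2}$ ($Q{\left(D \right)} = \left(2 D\right)^{2} = 4 D^{2}$)
$-22423 + \sqrt{Q{\left(f \right)} + 24062} = -22423 + \sqrt{4 \cdot 114^{2} + 24062} = -22423 + \sqrt{4 \cdot 12996 + 24062} = -22423 + \sqrt{51984 + 24062} = -22423 + \sqrt{76046}$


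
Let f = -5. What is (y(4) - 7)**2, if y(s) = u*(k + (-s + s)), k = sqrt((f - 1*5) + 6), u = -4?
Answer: -15 + 112*I ≈ -15.0 + 112.0*I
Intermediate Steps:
k = 2*I (k = sqrt((-5 - 1*5) + 6) = sqrt((-5 - 5) + 6) = sqrt(-10 + 6) = sqrt(-4) = 2*I ≈ 2.0*I)
y(s) = -8*I (y(s) = -4*(2*I + (-s + s)) = -4*(2*I + 0) = -8*I)
(y(4) - 7)**2 = (-8*I - 7)**2 = (-7 - 8*I)**2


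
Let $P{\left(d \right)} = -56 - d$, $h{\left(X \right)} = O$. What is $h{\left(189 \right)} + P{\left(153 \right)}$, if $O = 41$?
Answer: $-168$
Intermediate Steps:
$h{\left(X \right)} = 41$
$h{\left(189 \right)} + P{\left(153 \right)} = 41 - 209 = -168$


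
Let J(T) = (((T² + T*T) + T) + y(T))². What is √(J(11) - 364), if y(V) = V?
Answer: 2*√17333 ≈ 263.31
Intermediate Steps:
J(T) = (2*T + 2*T²)² (J(T) = (((T² + T*T) + T) + T)² = (((T² + T²) + T) + T)² = ((2*T² + T) + T)² = ((T + 2*T²) + T)² = (2*T + 2*T²)²)
√(J(11) - 364) = √(4*11²*(1 + 11)² - 364) = √(4*121*12² - 364) = √(4*121*144 - 364) = √(69696 - 364) = √69332 = 2*√17333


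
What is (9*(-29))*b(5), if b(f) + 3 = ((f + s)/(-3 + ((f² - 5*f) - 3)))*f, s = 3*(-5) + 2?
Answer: -957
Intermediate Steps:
s = -13 (s = -15 + 2 = -13)
b(f) = -3 + f*(-13 + f)/(-6 + f² - 5*f) (b(f) = -3 + ((f - 13)/(-3 + ((f² - 5*f) - 3)))*f = -3 + ((-13 + f)/(-3 + (-3 + f² - 5*f)))*f = -3 + ((-13 + f)/(-6 + f² - 5*f))*f = -3 + f*(-13 + f)/(-6 + f² - 5*f))
(9*(-29))*b(5) = (9*(-29))*(2*(-9 + 5² - 1*5)/(6 - 1*5² + 5*5)) = -522*(-9 + 25 - 5)/(6 - 1*25 + 25) = -522*11/(6 - 25 + 25) = -522*11/6 = -261*11/3 = -957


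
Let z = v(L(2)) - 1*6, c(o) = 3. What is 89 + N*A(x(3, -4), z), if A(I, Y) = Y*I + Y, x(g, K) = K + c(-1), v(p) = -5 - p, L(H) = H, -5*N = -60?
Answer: 89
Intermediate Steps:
N = 12 (N = -⅕*(-60) = 12)
x(g, K) = 3 + K (x(g, K) = K + 3 = 3 + K)
z = -13 (z = (-5 - 1*2) - 1*6 = (-5 - 2) - 6 = -7 - 6 = -13)
A(I, Y) = Y + I*Y (A(I, Y) = I*Y + Y = Y + I*Y)
89 + N*A(x(3, -4), z) = 89 + 12*(-13*(1 + (3 - 4))) = 89 + 12*(-13*(1 - 1)) = 89 + 12*(-13*0) = 89 + 12*0 = 89 + 0 = 89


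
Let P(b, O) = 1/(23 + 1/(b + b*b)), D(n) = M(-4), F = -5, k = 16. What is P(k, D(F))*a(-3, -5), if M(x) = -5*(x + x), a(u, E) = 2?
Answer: 544/6257 ≈ 0.086943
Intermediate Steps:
M(x) = -10*x
D(n) = 40 (D(n) = -10*(-4) = 40)
P(b, O) = 1/(23 + 1/(b + b²))
P(k, D(F))*a(-3, -5) = (16*(1 + 16)/(1 + 23*16 + 23*16²))*2 = (16*17/(1 + 368 + 23*256))*2 = (16*17/(1 + 368 + 5888))*2 = (16*17/6257)*2 = (16*(1/6257)*17)*2 = (272/6257)*2 = 544/6257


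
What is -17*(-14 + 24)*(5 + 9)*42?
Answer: -99960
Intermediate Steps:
-17*(-14 + 24)*(5 + 9)*42 = -170*14*42 = -17*140*42 = -2380*42 = -99960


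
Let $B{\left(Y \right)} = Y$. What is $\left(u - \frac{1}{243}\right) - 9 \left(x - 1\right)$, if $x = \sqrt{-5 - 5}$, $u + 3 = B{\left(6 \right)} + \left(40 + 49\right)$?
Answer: $\frac{24542}{243} - 9 i \sqrt{10} \approx 101.0 - 28.461 i$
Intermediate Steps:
$u = 92$ ($u = -3 + \left(6 + \left(40 + 49\right)\right) = -3 + \left(6 + 89\right) = -3 + 95 = 92$)
$x = i \sqrt{10}$ ($x = \sqrt{-10} = i \sqrt{10} \approx 3.1623 i$)
$\left(u - \frac{1}{243}\right) - 9 \left(x - 1\right) = \left(92 - \frac{1}{243}\right) - 9 \left(i \sqrt{10} - 1\right) = \left(92 - \frac{1}{243}\right) - 9 \left(-1 + i \sqrt{10}\right) = \left(92 - \frac{1}{243}\right) + \left(9 - 9 i \sqrt{10}\right) = \frac{22355}{243} + \left(9 - 9 i \sqrt{10}\right) = \frac{24542}{243} - 9 i \sqrt{10}$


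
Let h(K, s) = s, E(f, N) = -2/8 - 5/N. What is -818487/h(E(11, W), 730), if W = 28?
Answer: -818487/730 ≈ -1121.2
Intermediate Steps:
E(f, N) = -¼ - 5/N (E(f, N) = -2*⅛ - 5/N = -¼ - 5/N)
-818487/h(E(11, W), 730) = -818487/730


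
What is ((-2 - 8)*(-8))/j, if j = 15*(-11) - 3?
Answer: -10/21 ≈ -0.47619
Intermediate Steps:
j = -168 (j = -165 - 3 = -168)
((-2 - 8)*(-8))/j = ((-2 - 8)*(-8))/(-168) = -10*(-8)*(-1/168) = 80*(-1/168) = -10/21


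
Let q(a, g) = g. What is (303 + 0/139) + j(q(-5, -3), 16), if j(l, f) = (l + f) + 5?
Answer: 321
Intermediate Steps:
j(l, f) = 5 + f + l (j(l, f) = (f + l) + 5 = 5 + f + l)
(303 + 0/139) + j(q(-5, -3), 16) = (303 + 0/139) + (5 + 16 - 3) = (303 + 0*(1/139)) + 18 = (303 + 0) + 18 = 303 + 18 = 321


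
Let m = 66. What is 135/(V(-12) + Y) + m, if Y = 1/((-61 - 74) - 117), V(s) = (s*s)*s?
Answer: 28706142/435457 ≈ 65.922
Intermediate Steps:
V(s) = s**3 (V(s) = s**2*s = s**3)
Y = -1/252 (Y = 1/(-135 - 117) = 1/(-252) = -1/252 ≈ -0.0039683)
135/(V(-12) + Y) + m = 135/((-12)**3 - 1/252) + 66 = 135/(-1728 - 1/252) + 66 = 135/(-435457/252) + 66 = -252/435457*135 + 66 = -34020/435457 + 66 = 28706142/435457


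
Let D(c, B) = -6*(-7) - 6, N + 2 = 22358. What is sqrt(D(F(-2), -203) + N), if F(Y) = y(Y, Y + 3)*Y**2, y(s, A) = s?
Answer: 6*sqrt(622) ≈ 149.64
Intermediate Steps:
N = 22356 (N = -2 + 22358 = 22356)
F(Y) = Y**3 (F(Y) = Y*Y**2 = Y**3)
D(c, B) = 36 (D(c, B) = 42 - 6 = 36)
sqrt(D(F(-2), -203) + N) = sqrt(36 + 22356) = sqrt(22392) = 6*sqrt(622)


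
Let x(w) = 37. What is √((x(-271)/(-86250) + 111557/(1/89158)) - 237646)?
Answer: √118381805087394894/3450 ≈ 99730.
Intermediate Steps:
√((x(-271)/(-86250) + 111557/(1/89158)) - 237646) = √((37/(-86250) + 111557/(1/89158)) - 237646) = √((37*(-1/86250) + 111557/(1/89158)) - 237646) = √((-37/86250 + 111557*89158) - 237646) = √((-37/86250 + 9946199006) - 237646) = √(857859664267463/86250 - 237646) = √(857839167299963/86250) = √118381805087394894/3450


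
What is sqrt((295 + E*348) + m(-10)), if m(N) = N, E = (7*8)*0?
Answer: sqrt(285) ≈ 16.882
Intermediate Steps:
E = 0 (E = 56*0 = 0)
sqrt((295 + E*348) + m(-10)) = sqrt((295 + 0*348) - 10) = sqrt((295 + 0) - 10) = sqrt(295 - 10) = sqrt(285)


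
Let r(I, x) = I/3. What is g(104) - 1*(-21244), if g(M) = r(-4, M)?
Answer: 63728/3 ≈ 21243.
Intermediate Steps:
r(I, x) = I/3 (r(I, x) = I*(⅓) = I/3)
g(M) = -4/3 (g(M) = (⅓)*(-4) = -4/3)
g(104) - 1*(-21244) = -4/3 - 1*(-21244) = -4/3 + 21244 = 63728/3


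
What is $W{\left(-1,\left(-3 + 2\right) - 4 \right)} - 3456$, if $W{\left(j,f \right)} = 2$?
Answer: $-3454$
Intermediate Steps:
$W{\left(-1,\left(-3 + 2\right) - 4 \right)} - 3456 = 2 - 3456 = -3454$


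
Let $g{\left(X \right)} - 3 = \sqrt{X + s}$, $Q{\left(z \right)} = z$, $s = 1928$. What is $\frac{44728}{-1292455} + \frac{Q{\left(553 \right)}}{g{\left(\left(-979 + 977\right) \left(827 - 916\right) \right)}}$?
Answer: $- \frac{745992487}{903426045} + \frac{553 \sqrt{26}}{233} \approx 11.276$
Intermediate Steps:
$g{\left(X \right)} = 3 + \sqrt{1928 + X}$ ($g{\left(X \right)} = 3 + \sqrt{X + 1928} = 3 + \sqrt{1928 + X}$)
$\frac{44728}{-1292455} + \frac{Q{\left(553 \right)}}{g{\left(\left(-979 + 977\right) \left(827 - 916\right) \right)}} = \frac{44728}{-1292455} + \frac{553}{3 + \sqrt{1928 + \left(-979 + 977\right) \left(827 - 916\right)}} = 44728 \left(- \frac{1}{1292455}\right) + \frac{553}{3 + \sqrt{1928 - -178}} = - \frac{44728}{1292455} + \frac{553}{3 + \sqrt{1928 + 178}} = - \frac{44728}{1292455} + \frac{553}{3 + \sqrt{2106}} = - \frac{44728}{1292455} + \frac{553}{3 + 9 \sqrt{26}}$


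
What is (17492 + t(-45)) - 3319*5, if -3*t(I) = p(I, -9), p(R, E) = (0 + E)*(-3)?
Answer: 888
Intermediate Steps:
p(R, E) = -3*E (p(R, E) = E*(-3) = -3*E)
t(I) = -9 (t(I) = -(-1)*(-9) = -1/3*27 = -9)
(17492 + t(-45)) - 3319*5 = (17492 - 9) - 3319*5 = 17483 - 16595 = 888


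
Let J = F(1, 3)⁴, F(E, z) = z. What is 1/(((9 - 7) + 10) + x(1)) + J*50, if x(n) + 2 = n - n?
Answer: 40501/10 ≈ 4050.1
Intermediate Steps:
x(n) = -2 (x(n) = -2 + (n - n) = -2 + 0 = -2)
J = 81 (J = 3⁴ = 81)
1/(((9 - 7) + 10) + x(1)) + J*50 = 1/(((9 - 7) + 10) - 2) + 81*50 = 1/((2 + 10) - 2) + 4050 = 1/(12 - 2) + 4050 = 1/10 + 4050 = ⅒ + 4050 = 40501/10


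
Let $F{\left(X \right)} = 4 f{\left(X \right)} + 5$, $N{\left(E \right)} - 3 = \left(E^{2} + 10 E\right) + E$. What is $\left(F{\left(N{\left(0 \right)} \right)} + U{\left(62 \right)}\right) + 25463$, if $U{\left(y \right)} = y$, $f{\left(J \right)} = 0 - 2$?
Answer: $25522$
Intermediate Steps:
$f{\left(J \right)} = -2$ ($f{\left(J \right)} = 0 - 2 = -2$)
$N{\left(E \right)} = 3 + E^{2} + 11 E$ ($N{\left(E \right)} = 3 + \left(\left(E^{2} + 10 E\right) + E\right) = 3 + \left(E^{2} + 11 E\right) = 3 + E^{2} + 11 E$)
$F{\left(X \right)} = -3$ ($F{\left(X \right)} = 4 \left(-2\right) + 5 = -8 + 5 = -3$)
$\left(F{\left(N{\left(0 \right)} \right)} + U{\left(62 \right)}\right) + 25463 = \left(-3 + 62\right) + 25463 = 59 + 25463 = 25522$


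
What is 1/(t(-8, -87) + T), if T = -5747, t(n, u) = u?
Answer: -1/5834 ≈ -0.00017141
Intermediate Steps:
1/(t(-8, -87) + T) = 1/(-87 - 5747) = 1/(-5834) = -1/5834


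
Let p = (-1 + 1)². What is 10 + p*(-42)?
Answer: 10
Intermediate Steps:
p = 0 (p = 0² = 0)
10 + p*(-42) = 10 + 0*(-42) = 10 + 0 = 10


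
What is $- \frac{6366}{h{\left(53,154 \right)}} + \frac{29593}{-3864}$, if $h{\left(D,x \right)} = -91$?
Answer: $\frac{3129323}{50232} \approx 62.297$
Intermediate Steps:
$- \frac{6366}{h{\left(53,154 \right)}} + \frac{29593}{-3864} = - \frac{6366}{-91} + \frac{29593}{-3864} = \left(-6366\right) \left(- \frac{1}{91}\right) + 29593 \left(- \frac{1}{3864}\right) = \frac{6366}{91} - \frac{29593}{3864} = \frac{3129323}{50232}$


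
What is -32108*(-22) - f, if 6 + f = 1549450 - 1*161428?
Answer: -681640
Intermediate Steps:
f = 1388016 (f = -6 + (1549450 - 1*161428) = -6 + (1549450 - 161428) = -6 + 1388022 = 1388016)
-32108*(-22) - f = -32108*(-22) - 1*1388016 = 706376 - 1388016 = -681640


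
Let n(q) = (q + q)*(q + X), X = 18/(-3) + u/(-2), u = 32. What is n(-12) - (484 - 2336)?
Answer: 2668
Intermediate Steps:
X = -22 (X = 18/(-3) + 32/(-2) = 18*(-⅓) + 32*(-½) = -6 - 16 = -22)
n(q) = 2*q*(-22 + q) (n(q) = (q + q)*(q - 22) = (2*q)*(-22 + q) = 2*q*(-22 + q))
n(-12) - (484 - 2336) = 2*(-12)*(-22 - 12) - (484 - 2336) = 2*(-12)*(-34) - 1*(-1852) = 816 + 1852 = 2668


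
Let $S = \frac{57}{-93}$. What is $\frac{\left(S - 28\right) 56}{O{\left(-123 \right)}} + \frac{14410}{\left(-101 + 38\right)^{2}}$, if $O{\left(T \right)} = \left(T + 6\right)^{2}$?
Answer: $\frac{24353354}{6931197} \approx 3.5136$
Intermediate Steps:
$S = - \frac{19}{31}$ ($S = 57 \left(- \frac{1}{93}\right) = - \frac{19}{31} \approx -0.6129$)
$O{\left(T \right)} = \left(6 + T\right)^{2}$
$\frac{\left(S - 28\right) 56}{O{\left(-123 \right)}} + \frac{14410}{\left(-101 + 38\right)^{2}} = \frac{\left(- \frac{19}{31} - 28\right) 56}{\left(6 - 123\right)^{2}} + \frac{14410}{\left(-101 + 38\right)^{2}} = \frac{\left(- \frac{887}{31}\right) 56}{\left(-117\right)^{2}} + \frac{14410}{\left(-63\right)^{2}} = - \frac{49672}{31 \cdot 13689} + \frac{14410}{3969} = \left(- \frac{49672}{31}\right) \frac{1}{13689} + 14410 \cdot \frac{1}{3969} = - \frac{49672}{424359} + \frac{14410}{3969} = \frac{24353354}{6931197}$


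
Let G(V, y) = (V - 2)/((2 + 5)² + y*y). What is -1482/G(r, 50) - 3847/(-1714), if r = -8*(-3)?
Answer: -3237376309/18854 ≈ -1.7171e+5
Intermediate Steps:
r = 24
G(V, y) = (-2 + V)/(49 + y²) (G(V, y) = (-2 + V)/(7² + y²) = (-2 + V)/(49 + y²))
-1482/G(r, 50) - 3847/(-1714) = -1482*(49 + 50²)/(-2 + 24) - 3847/(-1714) = -1482/(22/(49 + 2500)) - 3847*(-1/1714) = -1482/(22/2549) + 3847/1714 = -1482/((1/2549)*22) + 3847/1714 = -1482/22/2549 + 3847/1714 = -1482*2549/22 + 3847/1714 = -1888809/11 + 3847/1714 = -3237376309/18854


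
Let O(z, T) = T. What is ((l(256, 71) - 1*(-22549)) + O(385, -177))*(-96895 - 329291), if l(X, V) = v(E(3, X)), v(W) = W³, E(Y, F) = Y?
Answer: -9546140214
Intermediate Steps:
l(X, V) = 27 (l(X, V) = 3³ = 27)
((l(256, 71) - 1*(-22549)) + O(385, -177))*(-96895 - 329291) = ((27 - 1*(-22549)) - 177)*(-96895 - 329291) = ((27 + 22549) - 177)*(-426186) = (22576 - 177)*(-426186) = 22399*(-426186) = -9546140214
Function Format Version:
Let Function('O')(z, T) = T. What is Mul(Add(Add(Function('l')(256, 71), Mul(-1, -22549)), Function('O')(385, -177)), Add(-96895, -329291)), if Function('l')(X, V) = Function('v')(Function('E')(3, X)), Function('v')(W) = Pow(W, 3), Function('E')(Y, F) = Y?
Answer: -9546140214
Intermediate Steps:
Function('l')(X, V) = 27 (Function('l')(X, V) = Pow(3, 3) = 27)
Mul(Add(Add(Function('l')(256, 71), Mul(-1, -22549)), Function('O')(385, -177)), Add(-96895, -329291)) = Mul(Add(Add(27, Mul(-1, -22549)), -177), Add(-96895, -329291)) = Mul(Add(Add(27, 22549), -177), -426186) = Mul(Add(22576, -177), -426186) = Mul(22399, -426186) = -9546140214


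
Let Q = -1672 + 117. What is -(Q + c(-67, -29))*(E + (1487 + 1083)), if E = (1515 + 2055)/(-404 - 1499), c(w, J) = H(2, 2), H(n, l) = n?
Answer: 7589728420/1903 ≈ 3.9883e+6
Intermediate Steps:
c(w, J) = 2
Q = -1555
E = -3570/1903 (E = 3570/(-1903) = 3570*(-1/1903) = -3570/1903 ≈ -1.8760)
-(Q + c(-67, -29))*(E + (1487 + 1083)) = -(-1555 + 2)*(-3570/1903 + (1487 + 1083)) = -(-1553)*(-3570/1903 + 2570) = -(-1553)*4887140/1903 = -1*(-7589728420/1903) = 7589728420/1903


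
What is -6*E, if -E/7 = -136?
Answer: -5712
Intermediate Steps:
E = 952 (E = -7*(-136) = 952)
-6*E = -6*952 = -5712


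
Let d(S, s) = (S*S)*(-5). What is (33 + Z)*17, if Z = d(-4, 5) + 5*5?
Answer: -374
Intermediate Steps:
d(S, s) = -5*S² (d(S, s) = S²*(-5) = -5*S²)
Z = -55 (Z = -5*(-4)² + 5*5 = -5*16 + 25 = -80 + 25 = -55)
(33 + Z)*17 = (33 - 55)*17 = -22*17 = -374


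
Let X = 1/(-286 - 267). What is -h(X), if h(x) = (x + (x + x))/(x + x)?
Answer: -3/2 ≈ -1.5000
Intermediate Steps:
X = -1/553 (X = 1/(-553) = -1/553 ≈ -0.0018083)
h(x) = 3/2 (h(x) = (x + 2*x)/((2*x)) = (3*x)*(1/(2*x)) = 3/2)
-h(X) = -1*3/2 = -3/2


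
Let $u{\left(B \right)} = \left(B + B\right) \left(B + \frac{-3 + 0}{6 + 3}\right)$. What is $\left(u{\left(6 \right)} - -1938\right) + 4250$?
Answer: $6256$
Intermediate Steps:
$u{\left(B \right)} = 2 B \left(- \frac{1}{3} + B\right)$ ($u{\left(B \right)} = 2 B \left(B - \frac{3}{9}\right) = 2 B \left(B - \frac{1}{3}\right) = 2 B \left(- \frac{1}{3} + B\right)$)
$\left(u{\left(6 \right)} - -1938\right) + 4250 = \left(\frac{2}{3} \cdot 6 \left(-1 + 3 \cdot 6\right) - -1938\right) + 4250 = \left(\frac{2}{3} \cdot 6 \left(-1 + 18\right) + 1938\right) + 4250 = \left(\frac{2}{3} \cdot 6 \cdot 17 + 1938\right) + 4250 = \left(68 + 1938\right) + 4250 = 2006 + 4250 = 6256$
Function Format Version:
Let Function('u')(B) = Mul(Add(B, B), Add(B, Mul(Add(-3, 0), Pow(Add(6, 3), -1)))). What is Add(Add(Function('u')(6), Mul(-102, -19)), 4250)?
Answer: 6256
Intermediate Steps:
Function('u')(B) = Mul(2, B, Add(Rational(-1, 3), B)) (Function('u')(B) = Mul(Mul(2, B), Add(B, Mul(-3, Pow(9, -1)))) = Mul(Mul(2, B), Add(B, Mul(-3, Rational(1, 9)))) = Mul(Mul(2, B), Add(B, Rational(-1, 3))) = Mul(Mul(2, B), Add(Rational(-1, 3), B)) = Mul(2, B, Add(Rational(-1, 3), B)))
Add(Add(Function('u')(6), Mul(-102, -19)), 4250) = Add(Add(Mul(Rational(2, 3), 6, Add(-1, Mul(3, 6))), Mul(-102, -19)), 4250) = Add(Add(Mul(Rational(2, 3), 6, Add(-1, 18)), 1938), 4250) = Add(Add(Mul(Rational(2, 3), 6, 17), 1938), 4250) = Add(Add(68, 1938), 4250) = Add(2006, 4250) = 6256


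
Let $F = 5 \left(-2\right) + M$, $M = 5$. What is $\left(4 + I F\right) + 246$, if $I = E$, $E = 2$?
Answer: $240$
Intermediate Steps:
$I = 2$
$F = -5$ ($F = 5 \left(-2\right) + 5 = -10 + 5 = -5$)
$\left(4 + I F\right) + 246 = \left(4 + 2 \left(-5\right)\right) + 246 = \left(4 - 10\right) + 246 = -6 + 246 = 240$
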